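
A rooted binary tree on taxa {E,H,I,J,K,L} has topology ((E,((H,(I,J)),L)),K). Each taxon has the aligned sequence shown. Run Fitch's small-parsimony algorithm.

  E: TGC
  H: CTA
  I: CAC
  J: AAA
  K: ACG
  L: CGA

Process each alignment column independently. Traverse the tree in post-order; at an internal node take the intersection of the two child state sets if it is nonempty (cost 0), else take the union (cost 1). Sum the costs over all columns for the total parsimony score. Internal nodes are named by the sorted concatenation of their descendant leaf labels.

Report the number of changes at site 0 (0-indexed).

3

IJ@0: {C} ∪ {A} = {A,C} (union, +1)
HIJ@0: {C} ∩ {A,C} = {C} (intersection, +0)
HIJL@0: {C} ∩ {C} = {C} (intersection, +0)
EHIJL@0: {T} ∪ {C} = {C,T} (union, +1)
EHIJKL@0: {C,T} ∪ {A} = {A,C,T} (union, +1)
IJ@1: {A} ∩ {A} = {A} (intersection, +0)
HIJ@1: {T} ∪ {A} = {A,T} (union, +1)
HIJL@1: {A,T} ∪ {G} = {A,G,T} (union, +1)
EHIJL@1: {G} ∩ {A,G,T} = {G} (intersection, +0)
EHIJKL@1: {G} ∪ {C} = {C,G} (union, +1)
IJ@2: {C} ∪ {A} = {A,C} (union, +1)
HIJ@2: {A} ∩ {A,C} = {A} (intersection, +0)
HIJL@2: {A} ∩ {A} = {A} (intersection, +0)
EHIJL@2: {C} ∪ {A} = {A,C} (union, +1)
EHIJKL@2: {A,C} ∪ {G} = {A,C,G} (union, +1)
per-site changes: [3, 3, 3]; total = 9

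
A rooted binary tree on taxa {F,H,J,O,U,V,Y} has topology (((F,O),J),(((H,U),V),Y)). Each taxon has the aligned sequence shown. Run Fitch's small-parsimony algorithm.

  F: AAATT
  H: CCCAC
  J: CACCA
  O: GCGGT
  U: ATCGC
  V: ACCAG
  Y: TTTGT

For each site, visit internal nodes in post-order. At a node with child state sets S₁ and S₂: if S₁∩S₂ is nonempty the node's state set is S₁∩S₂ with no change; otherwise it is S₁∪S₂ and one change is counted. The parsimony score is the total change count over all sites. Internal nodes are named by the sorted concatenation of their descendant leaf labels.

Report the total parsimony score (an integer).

18

[col 0] FO: children F:{A}, O:{G} ∪→ {A,G}; cost 1
[col 0] FJO: children FO:{A,G}, J:{C} ∪→ {A,C,G}; cost 1
[col 0] HU: children H:{C}, U:{A} ∪→ {A,C}; cost 1
[col 0] HUV: children HU:{A,C}, V:{A} ∩→ {A}; cost 0
[col 0] HUVY: children HUV:{A}, Y:{T} ∪→ {A,T}; cost 1
[col 0] FHJOUVY: children FJO:{A,C,G}, HUVY:{A,T} ∩→ {A}; cost 0
[col 1] FO: children F:{A}, O:{C} ∪→ {A,C}; cost 1
[col 1] FJO: children FO:{A,C}, J:{A} ∩→ {A}; cost 0
[col 1] HU: children H:{C}, U:{T} ∪→ {C,T}; cost 1
[col 1] HUV: children HU:{C,T}, V:{C} ∩→ {C}; cost 0
[col 1] HUVY: children HUV:{C}, Y:{T} ∪→ {C,T}; cost 1
[col 1] FHJOUVY: children FJO:{A}, HUVY:{C,T} ∪→ {A,C,T}; cost 1
[col 2] FO: children F:{A}, O:{G} ∪→ {A,G}; cost 1
[col 2] FJO: children FO:{A,G}, J:{C} ∪→ {A,C,G}; cost 1
[col 2] HU: children H:{C}, U:{C} ∩→ {C}; cost 0
[col 2] HUV: children HU:{C}, V:{C} ∩→ {C}; cost 0
[col 2] HUVY: children HUV:{C}, Y:{T} ∪→ {C,T}; cost 1
[col 2] FHJOUVY: children FJO:{A,C,G}, HUVY:{C,T} ∩→ {C}; cost 0
[col 3] FO: children F:{T}, O:{G} ∪→ {G,T}; cost 1
[col 3] FJO: children FO:{G,T}, J:{C} ∪→ {C,G,T}; cost 1
[col 3] HU: children H:{A}, U:{G} ∪→ {A,G}; cost 1
[col 3] HUV: children HU:{A,G}, V:{A} ∩→ {A}; cost 0
[col 3] HUVY: children HUV:{A}, Y:{G} ∪→ {A,G}; cost 1
[col 3] FHJOUVY: children FJO:{C,G,T}, HUVY:{A,G} ∩→ {G}; cost 0
[col 4] FO: children F:{T}, O:{T} ∩→ {T}; cost 0
[col 4] FJO: children FO:{T}, J:{A} ∪→ {A,T}; cost 1
[col 4] HU: children H:{C}, U:{C} ∩→ {C}; cost 0
[col 4] HUV: children HU:{C}, V:{G} ∪→ {C,G}; cost 1
[col 4] HUVY: children HUV:{C,G}, Y:{T} ∪→ {C,G,T}; cost 1
[col 4] FHJOUVY: children FJO:{A,T}, HUVY:{C,G,T} ∩→ {T}; cost 0
per-site changes: [4, 4, 3, 4, 3]; total = 18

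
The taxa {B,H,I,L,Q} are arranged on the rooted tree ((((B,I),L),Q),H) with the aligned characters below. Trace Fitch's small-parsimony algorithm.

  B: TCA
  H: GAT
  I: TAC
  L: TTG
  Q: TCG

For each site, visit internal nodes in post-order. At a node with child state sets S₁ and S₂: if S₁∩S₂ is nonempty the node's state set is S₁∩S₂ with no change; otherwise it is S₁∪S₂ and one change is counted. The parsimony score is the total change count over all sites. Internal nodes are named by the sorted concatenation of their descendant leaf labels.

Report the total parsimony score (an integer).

[col 0] BI: children B:{T}, I:{T} ∩→ {T}; cost 0
[col 0] BIL: children BI:{T}, L:{T} ∩→ {T}; cost 0
[col 0] BILQ: children BIL:{T}, Q:{T} ∩→ {T}; cost 0
[col 0] BHILQ: children BILQ:{T}, H:{G} ∪→ {G,T}; cost 1
[col 1] BI: children B:{C}, I:{A} ∪→ {A,C}; cost 1
[col 1] BIL: children BI:{A,C}, L:{T} ∪→ {A,C,T}; cost 1
[col 1] BILQ: children BIL:{A,C,T}, Q:{C} ∩→ {C}; cost 0
[col 1] BHILQ: children BILQ:{C}, H:{A} ∪→ {A,C}; cost 1
[col 2] BI: children B:{A}, I:{C} ∪→ {A,C}; cost 1
[col 2] BIL: children BI:{A,C}, L:{G} ∪→ {A,C,G}; cost 1
[col 2] BILQ: children BIL:{A,C,G}, Q:{G} ∩→ {G}; cost 0
[col 2] BHILQ: children BILQ:{G}, H:{T} ∪→ {G,T}; cost 1
per-site changes: [1, 3, 3]; total = 7

7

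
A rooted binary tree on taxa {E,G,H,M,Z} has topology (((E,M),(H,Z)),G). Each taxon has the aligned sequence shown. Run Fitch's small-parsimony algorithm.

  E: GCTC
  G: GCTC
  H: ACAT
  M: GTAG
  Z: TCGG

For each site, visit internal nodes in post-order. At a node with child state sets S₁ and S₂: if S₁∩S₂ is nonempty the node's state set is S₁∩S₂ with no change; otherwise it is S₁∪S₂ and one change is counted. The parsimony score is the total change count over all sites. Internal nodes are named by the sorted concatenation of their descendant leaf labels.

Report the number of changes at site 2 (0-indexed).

3

site 0, node EM: E={G} ∩ M={G} → {G} (+0)
site 0, node HZ: H={A} ∪ Z={T} → {A,T} (+1)
site 0, node EHMZ: EM={G} ∪ HZ={A,T} → {A,G,T} (+1)
site 0, node EGHMZ: EHMZ={A,G,T} ∩ G={G} → {G} (+0)
site 1, node EM: E={C} ∪ M={T} → {C,T} (+1)
site 1, node HZ: H={C} ∩ Z={C} → {C} (+0)
site 1, node EHMZ: EM={C,T} ∩ HZ={C} → {C} (+0)
site 1, node EGHMZ: EHMZ={C} ∩ G={C} → {C} (+0)
site 2, node EM: E={T} ∪ M={A} → {A,T} (+1)
site 2, node HZ: H={A} ∪ Z={G} → {A,G} (+1)
site 2, node EHMZ: EM={A,T} ∩ HZ={A,G} → {A} (+0)
site 2, node EGHMZ: EHMZ={A} ∪ G={T} → {A,T} (+1)
site 3, node EM: E={C} ∪ M={G} → {C,G} (+1)
site 3, node HZ: H={T} ∪ Z={G} → {G,T} (+1)
site 3, node EHMZ: EM={C,G} ∩ HZ={G,T} → {G} (+0)
site 3, node EGHMZ: EHMZ={G} ∪ G={C} → {C,G} (+1)
per-site changes: [2, 1, 3, 3]; total = 9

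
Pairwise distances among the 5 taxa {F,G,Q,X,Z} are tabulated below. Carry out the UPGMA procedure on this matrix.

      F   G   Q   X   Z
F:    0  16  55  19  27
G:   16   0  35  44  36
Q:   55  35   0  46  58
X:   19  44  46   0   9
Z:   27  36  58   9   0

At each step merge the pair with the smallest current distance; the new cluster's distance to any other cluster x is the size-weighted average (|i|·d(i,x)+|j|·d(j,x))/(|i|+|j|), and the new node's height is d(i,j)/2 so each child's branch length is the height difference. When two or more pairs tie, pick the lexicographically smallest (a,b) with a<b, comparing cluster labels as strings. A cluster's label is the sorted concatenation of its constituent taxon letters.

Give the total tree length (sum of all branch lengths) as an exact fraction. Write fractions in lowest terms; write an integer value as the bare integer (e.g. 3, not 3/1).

307/4

1. join X+Z (d=9) ⇒ XZ; edges |X|=9/2, |Z|=9/2
  updated: d(F,XZ)=23, d(G,XZ)=40, d(Q,XZ)=52
2. join F+G (d=16) ⇒ FG; edges |F|=8, |G|=8
  updated: d(FG,Q)=45, d(FG,XZ)=63/2
3. join FG+XZ (d=63/2) ⇒ FGXZ; edges |FG|=31/4, |XZ|=45/4
  updated: d(FGXZ,Q)=97/2
4. join FGXZ+Q (d=97/2) ⇒ FGQXZ; edges |FGXZ|=17/2, |Q|=97/4
final tree: (((F:8,G:8):31/4,(X:9/2,Z:9/2):45/4):17/2,Q:97/4)
total length: 307/4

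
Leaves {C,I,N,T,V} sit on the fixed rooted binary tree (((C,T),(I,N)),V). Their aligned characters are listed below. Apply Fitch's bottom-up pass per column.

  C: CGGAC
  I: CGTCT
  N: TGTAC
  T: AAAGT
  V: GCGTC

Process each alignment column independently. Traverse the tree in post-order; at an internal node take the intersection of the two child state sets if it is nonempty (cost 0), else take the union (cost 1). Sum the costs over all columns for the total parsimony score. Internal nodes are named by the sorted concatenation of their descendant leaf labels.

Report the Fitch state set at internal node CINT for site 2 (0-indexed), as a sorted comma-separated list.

[col 0] CT: children C:{C}, T:{A} ∪→ {A,C}; cost 1
[col 0] IN: children I:{C}, N:{T} ∪→ {C,T}; cost 1
[col 0] CINT: children CT:{A,C}, IN:{C,T} ∩→ {C}; cost 0
[col 0] CINTV: children CINT:{C}, V:{G} ∪→ {C,G}; cost 1
[col 1] CT: children C:{G}, T:{A} ∪→ {A,G}; cost 1
[col 1] IN: children I:{G}, N:{G} ∩→ {G}; cost 0
[col 1] CINT: children CT:{A,G}, IN:{G} ∩→ {G}; cost 0
[col 1] CINTV: children CINT:{G}, V:{C} ∪→ {C,G}; cost 1
[col 2] CT: children C:{G}, T:{A} ∪→ {A,G}; cost 1
[col 2] IN: children I:{T}, N:{T} ∩→ {T}; cost 0
[col 2] CINT: children CT:{A,G}, IN:{T} ∪→ {A,G,T}; cost 1
[col 2] CINTV: children CINT:{A,G,T}, V:{G} ∩→ {G}; cost 0
[col 3] CT: children C:{A}, T:{G} ∪→ {A,G}; cost 1
[col 3] IN: children I:{C}, N:{A} ∪→ {A,C}; cost 1
[col 3] CINT: children CT:{A,G}, IN:{A,C} ∩→ {A}; cost 0
[col 3] CINTV: children CINT:{A}, V:{T} ∪→ {A,T}; cost 1
[col 4] CT: children C:{C}, T:{T} ∪→ {C,T}; cost 1
[col 4] IN: children I:{T}, N:{C} ∪→ {C,T}; cost 1
[col 4] CINT: children CT:{C,T}, IN:{C,T} ∩→ {C,T}; cost 0
[col 4] CINTV: children CINT:{C,T}, V:{C} ∩→ {C}; cost 0
per-site changes: [3, 2, 2, 3, 2]; total = 12

A,G,T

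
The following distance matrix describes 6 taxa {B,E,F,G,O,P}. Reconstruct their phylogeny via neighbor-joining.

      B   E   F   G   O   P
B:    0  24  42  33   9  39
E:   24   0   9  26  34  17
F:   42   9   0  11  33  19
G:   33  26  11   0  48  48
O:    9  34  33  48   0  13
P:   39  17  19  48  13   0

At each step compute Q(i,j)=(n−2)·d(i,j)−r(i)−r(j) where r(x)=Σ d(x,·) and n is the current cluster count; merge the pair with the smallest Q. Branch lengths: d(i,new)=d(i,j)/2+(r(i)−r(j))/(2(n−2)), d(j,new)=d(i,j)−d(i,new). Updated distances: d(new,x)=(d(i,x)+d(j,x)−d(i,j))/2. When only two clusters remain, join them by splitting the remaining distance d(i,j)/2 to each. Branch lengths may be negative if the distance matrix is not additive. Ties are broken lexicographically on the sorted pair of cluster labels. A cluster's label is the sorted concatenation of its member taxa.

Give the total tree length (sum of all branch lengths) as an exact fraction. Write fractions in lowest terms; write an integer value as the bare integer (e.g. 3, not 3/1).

491/8

step 1: merge (B,O) at d=9, Q=-248; branch lengths B→23/4, O→13/4; new cluster BO
  updated: d(BO,E)=49/2, d(BO,F)=33, d(BO,G)=36, d(BO,P)=43/2
step 2: merge (F,G) at d=11, Q=-160; branch lengths F→-8/3, G→41/3; new cluster FG
  updated: d(BO,FG)=29, d(E,FG)=12, d(FG,P)=28
step 3: merge (BO,P) at d=43/2, Q=-197/2; branch lengths BO→103/8, P→69/8; new cluster BOP
  updated: d(BOP,E)=10, d(BOP,FG)=71/4
step 4: merge (BOP,E) at d=10, Q=-159/4; branch lengths BOP→63/8, E→17/8; new cluster BEOP
  updated: d(BEOP,FG)=79/8
step 5: merge (BEOP,FG) at d=79/8; branch lengths BEOP→79/16, FG→79/16; new cluster BEFGOP
final tree: ((((B:23/4,O:13/4):103/8,P:69/8):63/8,E:17/8):79/16,(F:-8/3,G:41/3):79/16)
total length: 491/8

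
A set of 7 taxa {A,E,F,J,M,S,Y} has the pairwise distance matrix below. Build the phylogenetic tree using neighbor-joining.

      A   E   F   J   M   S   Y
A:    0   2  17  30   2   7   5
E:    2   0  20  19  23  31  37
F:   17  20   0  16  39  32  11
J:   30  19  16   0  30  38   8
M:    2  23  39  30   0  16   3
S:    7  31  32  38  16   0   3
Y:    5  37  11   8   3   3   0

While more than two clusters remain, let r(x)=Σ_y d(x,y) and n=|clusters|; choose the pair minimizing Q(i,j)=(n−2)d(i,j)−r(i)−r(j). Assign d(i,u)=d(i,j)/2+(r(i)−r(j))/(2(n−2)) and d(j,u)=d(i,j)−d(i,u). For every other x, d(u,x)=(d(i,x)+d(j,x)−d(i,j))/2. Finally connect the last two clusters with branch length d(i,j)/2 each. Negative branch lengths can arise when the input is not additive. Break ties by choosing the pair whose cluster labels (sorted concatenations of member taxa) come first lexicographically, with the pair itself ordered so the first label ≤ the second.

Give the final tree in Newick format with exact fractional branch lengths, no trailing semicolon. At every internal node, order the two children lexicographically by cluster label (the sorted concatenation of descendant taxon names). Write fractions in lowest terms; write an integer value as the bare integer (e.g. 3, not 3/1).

((((A:-131/24,(E:137/16,(F:37/5,J:43/5):47/16):203/24):163/32,M:125/32):131/32,S:199/32):-103/64,Y:-103/64)

iteration 1: select F,J (d=16, Q=-196); attach at lengths (37/5, 43/5); label the merged cluster FJ
  updated: d(A,FJ)=31/2, d(E,FJ)=23/2, d(FJ,M)=53/2, d(FJ,S)=27, d(FJ,Y)=3/2
iteration 2: select E,FJ (d=23/2, Q=-281/2); attach at lengths (137/16, 47/16); label the merged cluster EFJ
  updated: d(A,EFJ)=3, d(EFJ,M)=19, d(EFJ,S)=93/4, d(EFJ,Y)=27/2
iteration 3: select A,EFJ (d=3, Q=-267/4); attach at lengths (-131/24, 203/24); label the merged cluster AEFJ
  updated: d(AEFJ,M)=9, d(AEFJ,S)=109/8, d(AEFJ,Y)=31/4
iteration 4: select AEFJ,M (d=9, Q=-323/8); attach at lengths (163/32, 125/32); label the merged cluster AEFJM
  updated: d(AEFJM,S)=165/16, d(AEFJM,Y)=7/8
iteration 5: select AEFJM,S (d=165/16, Q=-227/16); attach at lengths (131/32, 199/32); label the merged cluster AEFJMS
  updated: d(AEFJMS,Y)=-103/32
iteration 6: select AEFJMS,Y (d=-103/32); attach at lengths (-103/64, -103/64); label the merged cluster AEFJMSY
final tree: ((((A:-131/24,(E:137/16,(F:37/5,J:43/5):47/16):203/24):163/32,M:125/32):131/32,S:199/32):-103/64,Y:-103/64)
total length: 1491/32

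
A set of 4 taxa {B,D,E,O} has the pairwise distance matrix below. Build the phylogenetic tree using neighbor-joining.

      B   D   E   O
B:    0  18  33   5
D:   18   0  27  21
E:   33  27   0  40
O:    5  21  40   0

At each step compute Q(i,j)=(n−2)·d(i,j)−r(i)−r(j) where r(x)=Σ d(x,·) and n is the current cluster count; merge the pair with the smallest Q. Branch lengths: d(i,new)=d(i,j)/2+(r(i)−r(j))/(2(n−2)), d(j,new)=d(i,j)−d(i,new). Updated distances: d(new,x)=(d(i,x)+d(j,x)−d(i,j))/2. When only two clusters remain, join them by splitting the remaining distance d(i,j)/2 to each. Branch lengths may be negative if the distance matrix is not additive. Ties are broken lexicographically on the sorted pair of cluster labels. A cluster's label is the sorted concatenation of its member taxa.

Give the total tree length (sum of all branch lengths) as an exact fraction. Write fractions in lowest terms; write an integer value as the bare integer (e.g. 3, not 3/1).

iteration 1: select B,O (d=5, Q=-112); attach at lengths (0, 5); label the merged cluster BO
  updated: d(BO,D)=17, d(BO,E)=34
iteration 2: select BO,D (d=17, Q=-78); attach at lengths (12, 5); label the merged cluster BDO
  updated: d(BDO,E)=22
iteration 3: select BDO,E (d=22); attach at lengths (11, 11); label the merged cluster BDEO
final tree: (((B:0,O:5):12,D:5):11,E:11)
total length: 44

44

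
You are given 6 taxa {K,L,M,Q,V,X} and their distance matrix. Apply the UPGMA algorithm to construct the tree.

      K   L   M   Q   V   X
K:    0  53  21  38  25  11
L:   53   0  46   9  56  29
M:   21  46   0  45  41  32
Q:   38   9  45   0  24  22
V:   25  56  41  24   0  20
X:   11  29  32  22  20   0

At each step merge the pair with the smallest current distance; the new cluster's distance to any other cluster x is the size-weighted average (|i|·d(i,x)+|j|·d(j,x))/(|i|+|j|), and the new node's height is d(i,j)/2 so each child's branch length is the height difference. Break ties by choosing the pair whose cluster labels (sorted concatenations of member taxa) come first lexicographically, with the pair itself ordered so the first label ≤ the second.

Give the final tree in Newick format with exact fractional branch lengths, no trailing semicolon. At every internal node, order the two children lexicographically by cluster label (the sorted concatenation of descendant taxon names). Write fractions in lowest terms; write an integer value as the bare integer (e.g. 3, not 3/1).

iteration 1: select L,Q (d=9); attach at lengths (9/2, 9/2); label the merged cluster LQ
  updated: d(K,LQ)=91/2, d(LQ,M)=91/2, d(LQ,V)=40, d(LQ,X)=51/2
iteration 2: select K,X (d=11); attach at lengths (11/2, 11/2); label the merged cluster KX
  updated: d(KX,LQ)=71/2, d(KX,M)=53/2, d(KX,V)=45/2
iteration 3: select KX,V (d=45/2); attach at lengths (23/4, 45/4); label the merged cluster KVX
  updated: d(KVX,LQ)=37, d(KVX,M)=94/3
iteration 4: select KVX,M (d=94/3); attach at lengths (53/12, 47/3); label the merged cluster KMVX
  updated: d(KMVX,LQ)=313/8
iteration 5: select KMVX,LQ (d=313/8); attach at lengths (187/48, 241/16); label the merged cluster KLMQVX
final tree: ((((K:11/2,X:11/2):23/4,V:45/4):53/12,M:47/3):187/48,(L:9/2,Q:9/2):241/16)
total length: 1825/24

((((K:11/2,X:11/2):23/4,V:45/4):53/12,M:47/3):187/48,(L:9/2,Q:9/2):241/16)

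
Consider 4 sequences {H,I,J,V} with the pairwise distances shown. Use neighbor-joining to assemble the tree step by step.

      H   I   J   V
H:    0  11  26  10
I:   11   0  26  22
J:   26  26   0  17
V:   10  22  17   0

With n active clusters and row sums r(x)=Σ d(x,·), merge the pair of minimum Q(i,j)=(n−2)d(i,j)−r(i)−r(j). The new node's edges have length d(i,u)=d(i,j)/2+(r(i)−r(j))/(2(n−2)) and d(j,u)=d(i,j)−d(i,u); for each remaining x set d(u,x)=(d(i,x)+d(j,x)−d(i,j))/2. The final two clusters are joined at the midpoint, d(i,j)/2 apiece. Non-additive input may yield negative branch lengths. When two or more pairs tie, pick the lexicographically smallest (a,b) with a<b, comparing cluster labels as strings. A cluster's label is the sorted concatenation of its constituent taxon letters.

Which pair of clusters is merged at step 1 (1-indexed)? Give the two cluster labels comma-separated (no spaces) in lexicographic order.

step 1: merge (H,I) at d=11, Q=-84; branch lengths H→5/2, I→17/2; new cluster HI
  updated: d(HI,J)=41/2, d(HI,V)=21/2
step 2: merge (HI,J) at d=41/2, Q=-48; branch lengths HI→7, J→27/2; new cluster HIJ
  updated: d(HIJ,V)=7/2
step 3: merge (HIJ,V) at d=7/2; branch lengths HIJ→7/4, V→7/4; new cluster HIJV
final tree: (((H:5/2,I:17/2):7,J:27/2):7/4,V:7/4)
total length: 35

H,I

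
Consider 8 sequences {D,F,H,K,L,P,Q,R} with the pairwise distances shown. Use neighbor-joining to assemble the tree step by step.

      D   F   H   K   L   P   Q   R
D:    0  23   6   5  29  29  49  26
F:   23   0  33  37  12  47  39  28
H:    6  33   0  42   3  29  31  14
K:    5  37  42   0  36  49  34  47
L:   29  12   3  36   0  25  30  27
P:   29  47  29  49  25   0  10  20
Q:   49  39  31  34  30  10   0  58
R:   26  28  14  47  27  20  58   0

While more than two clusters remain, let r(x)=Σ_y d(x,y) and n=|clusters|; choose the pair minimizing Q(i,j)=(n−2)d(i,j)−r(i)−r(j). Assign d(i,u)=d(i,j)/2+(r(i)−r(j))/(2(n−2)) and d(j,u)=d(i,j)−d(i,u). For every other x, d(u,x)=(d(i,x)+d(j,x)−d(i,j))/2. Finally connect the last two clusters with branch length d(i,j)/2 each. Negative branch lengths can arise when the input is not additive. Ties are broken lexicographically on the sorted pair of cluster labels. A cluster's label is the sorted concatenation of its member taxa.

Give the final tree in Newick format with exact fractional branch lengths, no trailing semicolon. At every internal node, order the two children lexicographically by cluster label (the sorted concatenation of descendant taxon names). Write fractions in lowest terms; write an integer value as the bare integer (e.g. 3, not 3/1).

((((D:-111/20,K:211/20):249/16,(P:3/2,Q:17/2):275/16):21/16,(F:23/2,L:1/2):93/16):63/32,(H:11/6,R:73/6):63/32)

iteration 1: select P,Q (d=10, Q=-400); attach at lengths (3/2, 17/2); label the merged cluster PQ
  updated: d(D,PQ)=34, d(F,PQ)=38, d(H,PQ)=25, d(K,PQ)=73/2, d(L,PQ)=45/2, d(PQ,R)=34
iteration 2: select D,K (d=5, Q=-603/2); attach at lengths (-111/20, 211/20); label the merged cluster DK
  updated: d(DK,F)=55/2, d(DK,H)=43/2, d(DK,L)=30, d(DK,PQ)=131/4, d(DK,R)=34
iteration 3: select F,L (d=12, Q=-185); attach at lengths (23/2, 1/2); label the merged cluster FL
  updated: d(DK,FL)=91/4, d(FL,H)=12, d(FL,PQ)=97/4, d(FL,R)=43/2
iteration 4: select H,R (d=14, Q=-134); attach at lengths (11/6, 73/6); label the merged cluster HR
  updated: d(DK,HR)=83/4, d(FL,HR)=39/4, d(HR,PQ)=45/2
iteration 5: select DK,PQ (d=131/4, Q=-361/4); attach at lengths (249/16, 275/16); label the merged cluster DKPQ
  updated: d(DKPQ,FL)=57/8, d(DKPQ,HR)=21/4
iteration 6: select DKPQ,FL (d=57/8, Q=-177/8); attach at lengths (21/16, 93/16); label the merged cluster DFKLPQ
  updated: d(DFKLPQ,HR)=63/16
iteration 7: select DFKLPQ,HR (d=63/16); attach at lengths (63/32, 63/32); label the merged cluster DFHKLPQR
final tree: ((((D:-111/20,K:211/20):249/16,(P:3/2,Q:17/2):275/16):21/16,(F:23/2,L:1/2):93/16):63/32,(H:11/6,R:73/6):63/32)
total length: 1357/16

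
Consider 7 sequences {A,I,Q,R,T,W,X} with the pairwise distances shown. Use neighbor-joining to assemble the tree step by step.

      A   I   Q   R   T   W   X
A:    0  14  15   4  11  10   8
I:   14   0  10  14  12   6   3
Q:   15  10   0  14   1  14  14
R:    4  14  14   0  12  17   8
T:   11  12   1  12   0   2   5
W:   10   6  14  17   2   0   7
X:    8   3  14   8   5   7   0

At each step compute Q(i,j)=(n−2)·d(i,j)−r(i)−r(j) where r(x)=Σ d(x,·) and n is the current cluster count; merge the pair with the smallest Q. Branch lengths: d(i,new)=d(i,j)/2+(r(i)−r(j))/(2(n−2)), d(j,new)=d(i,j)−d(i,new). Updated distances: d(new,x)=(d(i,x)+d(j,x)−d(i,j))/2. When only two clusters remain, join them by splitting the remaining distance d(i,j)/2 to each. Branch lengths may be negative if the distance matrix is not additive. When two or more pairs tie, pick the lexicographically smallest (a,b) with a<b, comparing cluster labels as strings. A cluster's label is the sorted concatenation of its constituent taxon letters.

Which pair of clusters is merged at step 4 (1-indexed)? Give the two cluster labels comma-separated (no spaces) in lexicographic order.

iteration 1: select A,R (d=4, Q=-111); attach at lengths (13/10, 27/10); label the merged cluster AR
  updated: d(AR,I)=12, d(AR,Q)=25/2, d(AR,T)=19/2, d(AR,W)=23/2, d(AR,X)=6
iteration 2: select Q,T (d=1, Q=-77); attach at lengths (13/4, -9/4); label the merged cluster QT
  updated: d(AR,QT)=21/2, d(I,QT)=21/2, d(QT,W)=15/2, d(QT,X)=9
iteration 3: select I,X (d=3, Q=-95/2); attach at lengths (31/12, 5/12); label the merged cluster IX
  updated: d(AR,IX)=15/2, d(IX,QT)=33/4, d(IX,W)=5
iteration 4: select AR,IX (d=15/2, Q=-141/4); attach at lengths (95/16, 25/16); label the merged cluster AIRX
  updated: d(AIRX,QT)=45/8, d(AIRX,W)=9/2
iteration 5: select AIRX,QT (d=45/8, Q=-141/8); attach at lengths (21/16, 69/16); label the merged cluster AIQRTX
  updated: d(AIQRTX,W)=51/16
iteration 6: select AIQRTX,W (d=51/16); attach at lengths (51/32, 51/32); label the merged cluster AIQRTWX
final tree: ((((A:13/10,R:27/10):95/16,(I:31/12,X:5/12):25/16):21/16,(Q:13/4,T:-9/4):69/16):51/32,W:51/32)
total length: 389/16

AR,IX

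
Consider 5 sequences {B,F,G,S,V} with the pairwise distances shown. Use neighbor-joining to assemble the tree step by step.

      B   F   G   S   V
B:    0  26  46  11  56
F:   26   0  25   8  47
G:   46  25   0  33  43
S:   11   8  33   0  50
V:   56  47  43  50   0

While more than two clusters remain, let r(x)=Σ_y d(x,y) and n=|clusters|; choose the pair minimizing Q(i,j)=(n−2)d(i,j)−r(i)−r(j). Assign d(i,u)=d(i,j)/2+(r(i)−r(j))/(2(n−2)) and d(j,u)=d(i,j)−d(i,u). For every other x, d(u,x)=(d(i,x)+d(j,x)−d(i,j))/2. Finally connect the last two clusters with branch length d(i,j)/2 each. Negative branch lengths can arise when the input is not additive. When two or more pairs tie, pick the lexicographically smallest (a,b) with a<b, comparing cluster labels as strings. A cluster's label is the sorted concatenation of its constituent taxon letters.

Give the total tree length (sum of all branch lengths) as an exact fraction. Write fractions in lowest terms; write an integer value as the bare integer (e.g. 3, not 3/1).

iteration 1: select G,V (d=43, Q=-214); attach at lengths (40/3, 89/3); label the merged cluster GV
  updated: d(B,GV)=59/2, d(F,GV)=29/2, d(GV,S)=20
iteration 2: select B,S (d=11, Q=-167/2); attach at lengths (99/8, -11/8); label the merged cluster BS
  updated: d(BS,F)=23/2, d(BS,GV)=77/4
iteration 3: select BS,F (d=23/2, Q=-181/4); attach at lengths (65/8, 27/8); label the merged cluster BFS
  updated: d(BFS,GV)=89/8
iteration 4: select BFS,GV (d=89/8); attach at lengths (89/16, 89/16); label the merged cluster BFGSV
final tree: (((B:99/8,S:-11/8):65/8,F:27/8):89/16,(G:40/3,V:89/3):89/16)
total length: 613/8

613/8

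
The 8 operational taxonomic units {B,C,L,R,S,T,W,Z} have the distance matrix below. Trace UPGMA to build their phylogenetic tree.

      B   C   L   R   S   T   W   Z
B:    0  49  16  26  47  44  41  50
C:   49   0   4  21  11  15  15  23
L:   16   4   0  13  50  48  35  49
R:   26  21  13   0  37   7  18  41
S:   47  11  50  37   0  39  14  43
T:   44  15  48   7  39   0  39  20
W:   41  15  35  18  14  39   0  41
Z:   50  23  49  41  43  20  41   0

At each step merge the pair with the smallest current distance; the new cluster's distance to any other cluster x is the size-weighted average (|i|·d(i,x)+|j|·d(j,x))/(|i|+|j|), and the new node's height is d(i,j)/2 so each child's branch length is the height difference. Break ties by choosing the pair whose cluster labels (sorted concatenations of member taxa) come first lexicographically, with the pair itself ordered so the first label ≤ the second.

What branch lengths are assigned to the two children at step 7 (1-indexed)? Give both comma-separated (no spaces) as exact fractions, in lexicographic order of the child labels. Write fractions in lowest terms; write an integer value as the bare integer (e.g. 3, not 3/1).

39/2,17/12

iteration 1: select C,L (d=4); attach at lengths (2, 2); label the merged cluster CL
  updated: d(B,CL)=65/2, d(CL,R)=17, d(CL,S)=61/2, d(CL,T)=63/2, d(CL,W)=25, d(CL,Z)=36
iteration 2: select R,T (d=7); attach at lengths (7/2, 7/2); label the merged cluster RT
  updated: d(B,RT)=35, d(CL,RT)=97/4, d(RT,S)=38, d(RT,W)=57/2, d(RT,Z)=61/2
iteration 3: select S,W (d=14); attach at lengths (7, 7); label the merged cluster SW
  updated: d(B,SW)=44, d(CL,SW)=111/4, d(RT,SW)=133/4, d(SW,Z)=42
iteration 4: select CL,RT (d=97/4); attach at lengths (81/8, 69/8); label the merged cluster CLRT
  updated: d(B,CLRT)=135/4, d(CLRT,SW)=61/2, d(CLRT,Z)=133/4
iteration 5: select CLRT,SW (d=61/2); attach at lengths (25/8, 33/4); label the merged cluster CLRSTW
  updated: d(B,CLRSTW)=223/6, d(CLRSTW,Z)=217/6
iteration 6: select CLRSTW,Z (d=217/6); attach at lengths (17/6, 217/12); label the merged cluster CLRSTWZ
  updated: d(B,CLRSTWZ)=39
iteration 7: select B,CLRSTWZ (d=39); attach at lengths (39/2, 17/12); label the merged cluster BCLRSTWZ
final tree: (B:39/2,((((C:2,L:2):81/8,(R:7/2,T:7/2):69/8):25/8,(S:7,W:7):33/4):17/6,Z:217/12):17/12)
total length: 2327/24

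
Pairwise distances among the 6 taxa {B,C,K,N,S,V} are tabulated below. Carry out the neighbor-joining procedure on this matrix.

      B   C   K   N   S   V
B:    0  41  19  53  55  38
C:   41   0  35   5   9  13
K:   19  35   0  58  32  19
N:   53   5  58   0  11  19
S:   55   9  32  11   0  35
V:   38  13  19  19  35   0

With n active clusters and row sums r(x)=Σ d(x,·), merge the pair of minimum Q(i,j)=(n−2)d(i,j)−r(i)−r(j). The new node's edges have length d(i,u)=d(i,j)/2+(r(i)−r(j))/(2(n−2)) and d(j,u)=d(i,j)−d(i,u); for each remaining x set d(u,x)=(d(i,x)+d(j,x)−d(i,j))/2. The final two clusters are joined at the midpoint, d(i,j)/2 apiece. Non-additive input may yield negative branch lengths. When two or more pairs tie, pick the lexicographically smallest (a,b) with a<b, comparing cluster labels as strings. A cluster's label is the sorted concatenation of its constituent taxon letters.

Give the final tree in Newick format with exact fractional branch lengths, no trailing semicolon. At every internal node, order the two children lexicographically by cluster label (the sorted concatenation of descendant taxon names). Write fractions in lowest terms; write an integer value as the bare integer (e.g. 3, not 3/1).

iteration 1: select B,K (d=19, Q=-293); attach at lengths (119/8, 33/8); label the merged cluster BK
  updated: d(BK,C)=57/2, d(BK,N)=46, d(BK,S)=34, d(BK,V)=19
iteration 2: select BK,V (d=19, Q=-313/2); attach at lengths (197/12, 31/12); label the merged cluster BKV
  updated: d(BKV,C)=45/4, d(BKV,N)=23, d(BKV,S)=25
iteration 3: select BKV,C (d=45/4, Q=-62); attach at lengths (113/8, -23/8); label the merged cluster BCKV
  updated: d(BCKV,N)=67/8, d(BCKV,S)=91/8
iteration 4: select BCKV,N (d=67/8, Q=-123/4); attach at lengths (35/8, 4); label the merged cluster BCKNV
  updated: d(BCKNV,S)=7
iteration 5: select BCKNV,S (d=7); attach at lengths (7/2, 7/2); label the merged cluster BCKNSV
final tree: (((((B:119/8,K:33/8):197/12,V:31/12):113/8,C:-23/8):35/8,N:4):7/2,S:7/2)
total length: 517/8

(((((B:119/8,K:33/8):197/12,V:31/12):113/8,C:-23/8):35/8,N:4):7/2,S:7/2)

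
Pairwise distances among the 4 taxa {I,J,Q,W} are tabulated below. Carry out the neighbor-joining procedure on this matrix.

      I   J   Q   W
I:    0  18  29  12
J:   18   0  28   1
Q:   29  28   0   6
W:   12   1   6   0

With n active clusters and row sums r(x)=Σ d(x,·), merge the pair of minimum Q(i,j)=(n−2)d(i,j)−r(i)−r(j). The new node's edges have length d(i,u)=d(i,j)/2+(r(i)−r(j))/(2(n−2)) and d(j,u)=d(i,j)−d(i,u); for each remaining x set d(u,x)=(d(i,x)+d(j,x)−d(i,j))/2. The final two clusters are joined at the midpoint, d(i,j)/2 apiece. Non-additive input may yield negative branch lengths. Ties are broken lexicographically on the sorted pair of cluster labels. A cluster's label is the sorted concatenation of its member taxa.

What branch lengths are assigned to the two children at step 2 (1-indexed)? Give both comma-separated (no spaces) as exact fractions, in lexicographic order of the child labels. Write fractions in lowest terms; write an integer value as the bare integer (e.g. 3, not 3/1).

11/2,14

1. join I+J (d=18, Q=-70) ⇒ IJ; edges |I|=12, |J|=6
  updated: d(IJ,Q)=39/2, d(IJ,W)=-5/2
2. join IJ+Q (d=39/2, Q=-23) ⇒ IJQ; edges |IJ|=11/2, |Q|=14
  updated: d(IJQ,W)=-8
3. join IJQ+W (d=-8) ⇒ IJQW; edges |IJQ|=-4, |W|=-4
final tree: (((I:12,J:6):11/2,Q:14):-4,W:-4)
total length: 59/2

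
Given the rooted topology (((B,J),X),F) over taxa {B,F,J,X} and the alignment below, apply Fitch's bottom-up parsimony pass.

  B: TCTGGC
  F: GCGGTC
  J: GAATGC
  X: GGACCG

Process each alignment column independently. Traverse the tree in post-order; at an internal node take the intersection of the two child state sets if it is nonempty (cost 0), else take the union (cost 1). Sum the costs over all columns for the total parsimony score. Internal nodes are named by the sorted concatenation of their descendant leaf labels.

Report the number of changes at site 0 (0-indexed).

site 0, node BJ: B={T} ∪ J={G} → {G,T} (+1)
site 0, node BJX: BJ={G,T} ∩ X={G} → {G} (+0)
site 0, node BFJX: BJX={G} ∩ F={G} → {G} (+0)
site 1, node BJ: B={C} ∪ J={A} → {A,C} (+1)
site 1, node BJX: BJ={A,C} ∪ X={G} → {A,C,G} (+1)
site 1, node BFJX: BJX={A,C,G} ∩ F={C} → {C} (+0)
site 2, node BJ: B={T} ∪ J={A} → {A,T} (+1)
site 2, node BJX: BJ={A,T} ∩ X={A} → {A} (+0)
site 2, node BFJX: BJX={A} ∪ F={G} → {A,G} (+1)
site 3, node BJ: B={G} ∪ J={T} → {G,T} (+1)
site 3, node BJX: BJ={G,T} ∪ X={C} → {C,G,T} (+1)
site 3, node BFJX: BJX={C,G,T} ∩ F={G} → {G} (+0)
site 4, node BJ: B={G} ∩ J={G} → {G} (+0)
site 4, node BJX: BJ={G} ∪ X={C} → {C,G} (+1)
site 4, node BFJX: BJX={C,G} ∪ F={T} → {C,G,T} (+1)
site 5, node BJ: B={C} ∩ J={C} → {C} (+0)
site 5, node BJX: BJ={C} ∪ X={G} → {C,G} (+1)
site 5, node BFJX: BJX={C,G} ∩ F={C} → {C} (+0)
per-site changes: [1, 2, 2, 2, 2, 1]; total = 10

1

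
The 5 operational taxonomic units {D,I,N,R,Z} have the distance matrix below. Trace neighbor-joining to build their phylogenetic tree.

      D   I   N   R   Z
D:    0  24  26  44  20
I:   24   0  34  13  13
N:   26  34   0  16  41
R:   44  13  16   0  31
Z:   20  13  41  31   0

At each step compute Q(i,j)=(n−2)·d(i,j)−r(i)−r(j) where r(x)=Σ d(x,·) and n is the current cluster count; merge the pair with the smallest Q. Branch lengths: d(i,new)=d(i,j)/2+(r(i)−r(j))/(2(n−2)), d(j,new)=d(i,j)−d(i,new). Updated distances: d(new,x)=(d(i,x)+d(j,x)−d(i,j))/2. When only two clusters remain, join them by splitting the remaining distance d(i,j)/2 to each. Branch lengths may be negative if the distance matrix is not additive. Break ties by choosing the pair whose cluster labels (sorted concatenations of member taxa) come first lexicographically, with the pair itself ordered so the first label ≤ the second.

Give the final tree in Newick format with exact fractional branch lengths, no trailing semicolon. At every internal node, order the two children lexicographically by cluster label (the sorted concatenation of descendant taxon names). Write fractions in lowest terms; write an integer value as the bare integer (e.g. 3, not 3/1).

(((D:25/2,Z:15/2):21/4,I:13/4):49/8,(N:61/6,R:35/6):49/8)

step 1: merge (N,R) at d=16, Q=-173; branch lengths N→61/6, R→35/6; new cluster NR
  updated: d(D,NR)=27, d(I,NR)=31/2, d(NR,Z)=28
step 2: merge (D,Z) at d=20, Q=-92; branch lengths D→25/2, Z→15/2; new cluster DZ
  updated: d(DZ,I)=17/2, d(DZ,NR)=35/2
step 3: merge (DZ,I) at d=17/2, Q=-83/2; branch lengths DZ→21/4, I→13/4; new cluster DIZ
  updated: d(DIZ,NR)=49/4
step 4: merge (DIZ,NR) at d=49/4; branch lengths DIZ→49/8, NR→49/8; new cluster DINRZ
final tree: (((D:25/2,Z:15/2):21/4,I:13/4):49/8,(N:61/6,R:35/6):49/8)
total length: 227/4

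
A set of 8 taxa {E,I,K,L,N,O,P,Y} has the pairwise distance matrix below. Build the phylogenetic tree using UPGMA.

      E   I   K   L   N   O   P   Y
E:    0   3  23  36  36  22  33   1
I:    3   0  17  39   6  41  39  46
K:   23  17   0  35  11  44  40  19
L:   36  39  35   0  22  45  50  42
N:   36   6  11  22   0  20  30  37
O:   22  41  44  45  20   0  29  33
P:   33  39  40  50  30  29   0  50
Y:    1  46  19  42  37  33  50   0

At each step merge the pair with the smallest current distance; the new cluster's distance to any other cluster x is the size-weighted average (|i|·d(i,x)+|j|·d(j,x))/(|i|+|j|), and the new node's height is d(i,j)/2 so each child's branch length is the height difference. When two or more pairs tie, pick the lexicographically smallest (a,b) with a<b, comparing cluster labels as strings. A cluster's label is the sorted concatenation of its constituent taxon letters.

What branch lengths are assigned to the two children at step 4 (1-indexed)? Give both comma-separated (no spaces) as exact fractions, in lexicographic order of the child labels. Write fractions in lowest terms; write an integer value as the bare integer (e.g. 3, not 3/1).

1. join E+Y (d=1) ⇒ EY; edges |E|=1/2, |Y|=1/2
  updated: d(EY,I)=49/2, d(EY,K)=21, d(EY,L)=39, d(EY,N)=73/2, d(EY,O)=55/2, d(EY,P)=83/2
2. join I+N (d=6) ⇒ IN; edges |I|=3, |N|=3
  updated: d(EY,IN)=61/2, d(IN,K)=14, d(IN,L)=61/2, d(IN,O)=61/2, d(IN,P)=69/2
3. join IN+K (d=14) ⇒ IKN; edges |IN|=4, |K|=7
  updated: d(EY,IKN)=82/3, d(IKN,L)=32, d(IKN,O)=35, d(IKN,P)=109/3
4. join EY+IKN (d=82/3) ⇒ EIKNY; edges |EY|=79/6, |IKN|=20/3
  updated: d(EIKNY,L)=174/5, d(EIKNY,O)=32, d(EIKNY,P)=192/5
5. join O+P (d=29) ⇒ OP; edges |O|=29/2, |P|=29/2
  updated: d(EIKNY,OP)=176/5, d(L,OP)=95/2
6. join EIKNY+L (d=174/5) ⇒ EIKLNY; edges |EIKNY|=56/15, |L|=87/5
  updated: d(EIKLNY,OP)=149/4
7. join EIKLNY+OP (d=149/4) ⇒ EIKLNOPY; edges |EIKLNY|=49/40, |OP|=33/8
final tree: ((((E:1/2,Y:1/2):79/6,((I:3,N:3):4,K:7):20/3):56/15,L:87/5):49/40,(O:29/2,P:29/2):33/8)
total length: 5599/60

79/6,20/3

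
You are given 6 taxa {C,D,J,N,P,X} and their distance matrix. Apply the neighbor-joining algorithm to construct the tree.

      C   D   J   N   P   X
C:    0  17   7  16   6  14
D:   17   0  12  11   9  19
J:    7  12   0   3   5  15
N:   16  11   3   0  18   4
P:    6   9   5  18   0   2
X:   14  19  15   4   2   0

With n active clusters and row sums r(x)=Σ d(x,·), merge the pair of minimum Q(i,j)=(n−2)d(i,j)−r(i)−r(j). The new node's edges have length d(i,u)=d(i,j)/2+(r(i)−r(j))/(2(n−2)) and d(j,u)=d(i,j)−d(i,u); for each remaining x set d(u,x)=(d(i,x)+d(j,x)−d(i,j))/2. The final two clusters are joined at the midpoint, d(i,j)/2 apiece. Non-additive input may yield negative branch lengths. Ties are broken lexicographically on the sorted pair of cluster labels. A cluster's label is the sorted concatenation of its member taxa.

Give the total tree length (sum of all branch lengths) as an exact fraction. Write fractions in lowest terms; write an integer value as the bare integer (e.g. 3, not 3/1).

217/8

iteration 1: select N,X (d=4, Q=-90); attach at lengths (7/4, 9/4); label the merged cluster NX
  updated: d(C,NX)=13, d(D,NX)=13, d(J,NX)=7, d(NX,P)=8
iteration 2: select C,J (d=7, Q=-53); attach at lengths (11/2, 3/2); label the merged cluster CJ
  updated: d(CJ,D)=11, d(CJ,NX)=13/2, d(CJ,P)=2
iteration 3: select CJ,P (d=2, Q=-69/2); attach at lengths (9/8, 7/8); label the merged cluster CJP
  updated: d(CJP,D)=9, d(CJP,NX)=25/4
iteration 4: select CJP,D (d=9, Q=-113/4); attach at lengths (9/8, 63/8); label the merged cluster CDJP
  updated: d(CDJP,NX)=41/8
iteration 5: select CDJP,NX (d=41/8); attach at lengths (41/16, 41/16); label the merged cluster CDJNPX
final tree: ((((C:11/2,J:3/2):9/8,P:7/8):9/8,D:63/8):41/16,(N:7/4,X:9/4):41/16)
total length: 217/8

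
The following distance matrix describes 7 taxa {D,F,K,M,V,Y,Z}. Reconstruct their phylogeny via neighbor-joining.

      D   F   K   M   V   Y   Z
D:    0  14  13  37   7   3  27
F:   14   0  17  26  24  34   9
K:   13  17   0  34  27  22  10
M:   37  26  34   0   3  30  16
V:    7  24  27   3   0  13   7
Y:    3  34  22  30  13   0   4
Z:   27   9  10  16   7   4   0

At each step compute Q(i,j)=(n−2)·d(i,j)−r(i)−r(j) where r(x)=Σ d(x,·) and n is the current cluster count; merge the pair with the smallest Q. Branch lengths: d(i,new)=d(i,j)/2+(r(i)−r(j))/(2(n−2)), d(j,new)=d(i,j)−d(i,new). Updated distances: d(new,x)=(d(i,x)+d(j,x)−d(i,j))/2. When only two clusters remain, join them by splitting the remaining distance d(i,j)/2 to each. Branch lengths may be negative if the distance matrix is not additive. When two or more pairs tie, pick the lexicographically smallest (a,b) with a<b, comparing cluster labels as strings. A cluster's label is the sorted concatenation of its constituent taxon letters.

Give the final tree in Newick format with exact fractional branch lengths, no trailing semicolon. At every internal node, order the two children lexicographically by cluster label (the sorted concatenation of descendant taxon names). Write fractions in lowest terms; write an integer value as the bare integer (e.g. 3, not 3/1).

step 1: merge (M,V) at d=3, Q=-212; branch lengths M→8, V→-5; new cluster MV
  updated: d(D,MV)=41/2, d(F,MV)=47/2, d(K,MV)=29, d(MV,Y)=20, d(MV,Z)=10
step 2: merge (D,Y) at d=3, Q=-297/2; branch lengths D→13/16, Y→35/16; new cluster DY
  updated: d(DY,F)=45/2, d(DY,K)=16, d(DY,MV)=75/4, d(DY,Z)=14
step 3: merge (DY,MV) at d=75/4, Q=-385/4; branch lengths DY→185/24, MV→265/24; new cluster DMVY
  updated: d(DMVY,F)=109/8, d(DMVY,K)=105/8, d(DMVY,Z)=21/8
step 4: merge (DMVY,Z) at d=21/8, Q=-183/4; branch lengths DMVY→13/4, Z→-5/8; new cluster DMVYZ
  updated: d(DMVYZ,F)=10, d(DMVYZ,K)=41/4
step 5: merge (DMVYZ,F) at d=10, Q=-149/4; branch lengths DMVYZ→13/8, F→67/8; new cluster DFMVYZ
  updated: d(DFMVYZ,K)=69/8
step 6: merge (DFMVYZ,K) at d=69/8; branch lengths DFMVYZ→69/16, K→69/16; new cluster DFKMVYZ
final tree: (((((D:13/16,Y:35/16):185/24,(M:8,V:-5):265/24):13/4,Z:-5/8):13/8,F:67/8):69/16,K:69/16)
total length: 46

(((((D:13/16,Y:35/16):185/24,(M:8,V:-5):265/24):13/4,Z:-5/8):13/8,F:67/8):69/16,K:69/16)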